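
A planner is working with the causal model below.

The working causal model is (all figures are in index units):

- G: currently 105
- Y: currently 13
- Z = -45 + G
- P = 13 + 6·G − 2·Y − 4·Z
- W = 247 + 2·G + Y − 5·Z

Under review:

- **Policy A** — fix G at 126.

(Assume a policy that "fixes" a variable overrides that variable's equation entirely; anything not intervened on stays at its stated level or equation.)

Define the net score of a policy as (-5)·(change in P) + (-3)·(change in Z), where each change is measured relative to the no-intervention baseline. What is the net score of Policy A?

Baseline:
  G = 105
  Y = 13
  Z = -45 + 105 = 60
  P = 13 + 6·105 − 2·13 − 4·60 = 377
Policy A (G := 126):
  G = 126
  Y = 13
  Z = -45 + 126 = 81
  P = 13 + 6·126 − 2·13 − 4·81 = 419
ΔP = 419 − 377 = 42; ΔZ = 81 − 60 = 21
Score = (-5)·42 + (-3)·21 = -273

-273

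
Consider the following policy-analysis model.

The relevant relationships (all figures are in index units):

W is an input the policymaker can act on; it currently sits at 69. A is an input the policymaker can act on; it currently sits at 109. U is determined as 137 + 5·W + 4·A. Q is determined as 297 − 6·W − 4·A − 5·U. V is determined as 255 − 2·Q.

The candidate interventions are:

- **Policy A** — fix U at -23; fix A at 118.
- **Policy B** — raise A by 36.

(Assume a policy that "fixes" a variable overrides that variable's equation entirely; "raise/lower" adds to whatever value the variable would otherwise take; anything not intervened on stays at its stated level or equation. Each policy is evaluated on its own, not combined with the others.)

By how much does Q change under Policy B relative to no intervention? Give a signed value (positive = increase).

Baseline:
  W = 69
  A = 109
  U = 137 + 5·69 + 4·109 = 918
  Q = 297 − 6·69 − 4·109 − 5·918 = -5143
Policy B (A + 36):
  W = 69
  A = 109 + 36 = 145
  U = 137 + 5·69 + 4·145 = 1062
  Q = 297 − 6·69 − 4·145 − 5·1062 = -6007
Change in Q: -6007 − (-5143) = -864

-864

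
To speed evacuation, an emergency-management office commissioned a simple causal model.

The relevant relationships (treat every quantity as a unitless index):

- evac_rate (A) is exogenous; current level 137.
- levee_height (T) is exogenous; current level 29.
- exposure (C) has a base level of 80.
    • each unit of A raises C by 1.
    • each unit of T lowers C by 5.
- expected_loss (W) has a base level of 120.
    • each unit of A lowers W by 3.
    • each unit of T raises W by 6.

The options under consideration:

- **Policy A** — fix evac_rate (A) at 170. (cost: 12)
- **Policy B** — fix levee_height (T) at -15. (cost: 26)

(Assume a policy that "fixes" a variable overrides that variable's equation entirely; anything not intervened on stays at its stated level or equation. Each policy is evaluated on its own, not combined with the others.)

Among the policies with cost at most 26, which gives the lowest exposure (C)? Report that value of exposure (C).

105

Policy A (A := 170):
  A = 170
  T = 29
  C = 80 + 170 − 5·29 = 105
Policy B (T := -15):
  A = 137
  T = -15
  C = 80 + 137 − 5·(-15) = 292
Comparing — Policy A: C=105, Policy B: C=292. Lowest is 105 (Policy A).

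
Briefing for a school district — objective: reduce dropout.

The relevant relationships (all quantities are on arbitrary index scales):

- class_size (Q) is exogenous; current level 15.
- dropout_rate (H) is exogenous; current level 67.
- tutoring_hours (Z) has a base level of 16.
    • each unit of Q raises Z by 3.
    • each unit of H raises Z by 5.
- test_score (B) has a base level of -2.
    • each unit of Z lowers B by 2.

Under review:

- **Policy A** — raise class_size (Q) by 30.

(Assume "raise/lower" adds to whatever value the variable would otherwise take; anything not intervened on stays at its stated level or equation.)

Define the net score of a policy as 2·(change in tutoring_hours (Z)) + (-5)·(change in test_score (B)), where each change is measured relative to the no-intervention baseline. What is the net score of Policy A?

Baseline:
  Q = 15
  H = 67
  Z = 16 + 3·15 + 5·67 = 396
  B = -2 − 2·396 = -794
Policy A (Q + 30):
  Q = 15 + 30 = 45
  H = 67
  Z = 16 + 3·45 + 5·67 = 486
  B = -2 − 2·486 = -974
ΔZ = 486 − 396 = 90; ΔB = -974 − (-794) = -180
Score = 2·90 + (-5)·(-180) = 1080

1080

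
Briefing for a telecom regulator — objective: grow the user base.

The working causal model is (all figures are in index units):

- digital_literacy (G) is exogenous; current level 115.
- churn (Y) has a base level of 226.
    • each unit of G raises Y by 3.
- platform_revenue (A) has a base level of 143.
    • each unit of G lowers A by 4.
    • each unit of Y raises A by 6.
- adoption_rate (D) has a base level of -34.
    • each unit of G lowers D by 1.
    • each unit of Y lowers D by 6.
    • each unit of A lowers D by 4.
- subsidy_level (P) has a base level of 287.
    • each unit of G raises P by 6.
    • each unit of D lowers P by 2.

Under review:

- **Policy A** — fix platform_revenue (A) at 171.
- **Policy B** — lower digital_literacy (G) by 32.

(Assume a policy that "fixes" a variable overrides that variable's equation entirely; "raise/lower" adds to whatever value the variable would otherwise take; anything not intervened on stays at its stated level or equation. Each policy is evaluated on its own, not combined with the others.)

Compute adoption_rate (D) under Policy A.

Policy A (A := 171):
  G = 115
  Y = 226 + 3·115 = 571
  A = 171
  D = -34 − 115 − 6·571 − 4·171 = -4259

-4259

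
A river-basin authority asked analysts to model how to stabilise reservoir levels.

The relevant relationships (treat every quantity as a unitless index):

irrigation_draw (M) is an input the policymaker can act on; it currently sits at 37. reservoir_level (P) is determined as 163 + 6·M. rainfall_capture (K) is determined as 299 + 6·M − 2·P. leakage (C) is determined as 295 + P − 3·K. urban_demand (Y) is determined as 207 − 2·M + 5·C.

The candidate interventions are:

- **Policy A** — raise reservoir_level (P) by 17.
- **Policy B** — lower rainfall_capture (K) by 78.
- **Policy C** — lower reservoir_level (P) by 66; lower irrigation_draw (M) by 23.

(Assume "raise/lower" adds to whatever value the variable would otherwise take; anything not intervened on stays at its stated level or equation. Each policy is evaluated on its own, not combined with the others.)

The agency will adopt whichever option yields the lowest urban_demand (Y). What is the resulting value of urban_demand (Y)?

Policy A (P + 17):
  M = 37
  P = 163 + 6·37 (+17 from intervention) = 402
  K = 299 + 6·37 − 2·402 = -283
  C = 295 + 402 − 3·(-283) = 1546
  Y = 207 − 2·37 + 5·1546 = 7863
Policy B (K − 78):
  M = 37
  P = 163 + 6·37 = 385
  K = 299 + 6·37 − 2·385 (−78 from intervention) = -327
  C = 295 + 385 − 3·(-327) = 1661
  Y = 207 − 2·37 + 5·1661 = 8438
Policy C (P − 66, M − 23):
  M = 37 − 23 = 14
  P = 163 + 6·14 (−66 from intervention) = 181
  K = 299 + 6·14 − 2·181 = 21
  C = 295 + 181 − 3·21 = 413
  Y = 207 − 2·14 + 5·413 = 2244
Comparing — Policy A: Y=7863, Policy B: Y=8438, Policy C: Y=2244. Lowest is 2244 (Policy C).

2244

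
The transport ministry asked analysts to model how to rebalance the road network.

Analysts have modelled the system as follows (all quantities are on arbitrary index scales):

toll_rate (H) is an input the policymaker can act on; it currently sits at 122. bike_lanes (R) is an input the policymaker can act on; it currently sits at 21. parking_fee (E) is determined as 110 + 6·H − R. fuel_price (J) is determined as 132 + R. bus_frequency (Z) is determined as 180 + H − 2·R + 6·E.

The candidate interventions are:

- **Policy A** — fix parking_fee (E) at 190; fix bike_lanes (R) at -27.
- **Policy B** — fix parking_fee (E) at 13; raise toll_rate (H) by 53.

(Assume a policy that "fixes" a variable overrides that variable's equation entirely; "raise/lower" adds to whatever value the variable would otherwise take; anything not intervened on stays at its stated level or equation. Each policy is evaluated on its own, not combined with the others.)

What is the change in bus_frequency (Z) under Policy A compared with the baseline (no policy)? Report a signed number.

Baseline:
  H = 122
  R = 21
  E = 110 + 6·122 − 21 = 821
  Z = 180 + 122 − 2·21 + 6·821 = 5186
Policy A (E := 190, R := -27):
  H = 122
  R = -27
  E = 190
  Z = 180 + 122 − 2·(-27) + 6·190 = 1496
Change in Z: 1496 − 5186 = -3690

-3690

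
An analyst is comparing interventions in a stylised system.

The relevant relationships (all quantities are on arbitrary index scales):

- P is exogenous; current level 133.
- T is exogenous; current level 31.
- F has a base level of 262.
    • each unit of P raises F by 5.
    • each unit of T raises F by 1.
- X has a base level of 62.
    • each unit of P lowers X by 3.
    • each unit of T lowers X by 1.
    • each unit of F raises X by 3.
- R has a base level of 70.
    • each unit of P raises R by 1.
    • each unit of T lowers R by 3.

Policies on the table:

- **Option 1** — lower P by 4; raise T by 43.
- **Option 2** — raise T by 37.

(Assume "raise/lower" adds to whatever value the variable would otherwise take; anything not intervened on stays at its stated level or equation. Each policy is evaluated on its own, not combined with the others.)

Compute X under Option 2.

2580

Option 2 (T + 37):
  P = 133
  T = 31 + 37 = 68
  F = 262 + 5·133 + 68 = 995
  X = 62 − 3·133 − 68 + 3·995 = 2580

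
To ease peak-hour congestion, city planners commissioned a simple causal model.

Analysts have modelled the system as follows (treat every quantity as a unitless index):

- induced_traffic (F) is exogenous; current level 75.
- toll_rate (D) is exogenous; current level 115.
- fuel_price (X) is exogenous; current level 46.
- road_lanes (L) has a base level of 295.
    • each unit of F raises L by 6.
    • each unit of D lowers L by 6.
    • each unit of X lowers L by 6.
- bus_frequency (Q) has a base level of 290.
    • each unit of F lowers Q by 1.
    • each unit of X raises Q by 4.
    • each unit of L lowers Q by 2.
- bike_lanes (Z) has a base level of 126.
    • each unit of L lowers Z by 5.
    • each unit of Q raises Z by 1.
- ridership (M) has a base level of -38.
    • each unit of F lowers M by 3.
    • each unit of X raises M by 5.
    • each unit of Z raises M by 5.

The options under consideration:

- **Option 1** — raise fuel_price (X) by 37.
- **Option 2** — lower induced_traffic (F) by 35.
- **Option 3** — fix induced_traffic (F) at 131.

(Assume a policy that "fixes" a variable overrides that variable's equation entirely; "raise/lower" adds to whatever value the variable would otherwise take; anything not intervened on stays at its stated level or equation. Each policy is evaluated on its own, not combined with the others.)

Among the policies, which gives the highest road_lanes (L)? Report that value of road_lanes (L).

Option 1 (X + 37):
  F = 75
  D = 115
  X = 46 + 37 = 83
  L = 295 + 6·75 − 6·115 − 6·83 = -443
Option 2 (F − 35):
  F = 75 − 35 = 40
  D = 115
  X = 46
  L = 295 + 6·40 − 6·115 − 6·46 = -431
Option 3 (F := 131):
  F = 131
  D = 115
  X = 46
  L = 295 + 6·131 − 6·115 − 6·46 = 115
Comparing — Option 1: L=-443, Option 2: L=-431, Option 3: L=115. Highest is 115 (Option 3).

115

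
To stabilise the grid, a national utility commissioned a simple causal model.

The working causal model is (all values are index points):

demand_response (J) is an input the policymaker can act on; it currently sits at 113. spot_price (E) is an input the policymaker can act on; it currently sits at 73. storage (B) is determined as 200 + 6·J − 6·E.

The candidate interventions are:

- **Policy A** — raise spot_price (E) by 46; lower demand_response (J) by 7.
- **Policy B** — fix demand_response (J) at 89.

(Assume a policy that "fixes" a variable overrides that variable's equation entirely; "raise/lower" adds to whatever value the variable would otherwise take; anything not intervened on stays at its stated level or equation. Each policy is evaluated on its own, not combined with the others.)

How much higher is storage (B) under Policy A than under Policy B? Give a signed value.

-174

Policy A (E + 46, J − 7):
  J = 113 − 7 = 106
  E = 73 + 46 = 119
  B = 200 + 6·106 − 6·119 = 122
Policy B (J := 89):
  J = 89
  E = 73
  B = 200 + 6·89 − 6·73 = 296
B: 122 − 296 = -174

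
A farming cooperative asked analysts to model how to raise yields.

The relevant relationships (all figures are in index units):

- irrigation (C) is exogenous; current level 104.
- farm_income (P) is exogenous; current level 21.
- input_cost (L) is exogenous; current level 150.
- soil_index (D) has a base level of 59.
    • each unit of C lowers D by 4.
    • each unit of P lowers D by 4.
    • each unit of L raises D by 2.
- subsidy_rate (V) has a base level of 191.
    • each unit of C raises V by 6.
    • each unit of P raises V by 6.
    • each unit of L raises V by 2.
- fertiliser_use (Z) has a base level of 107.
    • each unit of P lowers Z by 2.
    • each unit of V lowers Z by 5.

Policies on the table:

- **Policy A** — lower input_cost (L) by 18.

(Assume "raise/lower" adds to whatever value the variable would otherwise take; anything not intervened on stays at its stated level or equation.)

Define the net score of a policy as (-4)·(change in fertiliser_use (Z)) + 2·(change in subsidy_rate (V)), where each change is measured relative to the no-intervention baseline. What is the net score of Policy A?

-792

Baseline:
  C = 104
  P = 21
  L = 150
  V = 191 + 6·104 + 6·21 + 2·150 = 1241
  Z = 107 − 2·21 − 5·1241 = -6140
Policy A (L − 18):
  C = 104
  P = 21
  L = 150 − 18 = 132
  V = 191 + 6·104 + 6·21 + 2·132 = 1205
  Z = 107 − 2·21 − 5·1205 = -5960
ΔZ = -5960 − (-6140) = 180; ΔV = 1205 − 1241 = -36
Score = (-4)·180 + 2·(-36) = -792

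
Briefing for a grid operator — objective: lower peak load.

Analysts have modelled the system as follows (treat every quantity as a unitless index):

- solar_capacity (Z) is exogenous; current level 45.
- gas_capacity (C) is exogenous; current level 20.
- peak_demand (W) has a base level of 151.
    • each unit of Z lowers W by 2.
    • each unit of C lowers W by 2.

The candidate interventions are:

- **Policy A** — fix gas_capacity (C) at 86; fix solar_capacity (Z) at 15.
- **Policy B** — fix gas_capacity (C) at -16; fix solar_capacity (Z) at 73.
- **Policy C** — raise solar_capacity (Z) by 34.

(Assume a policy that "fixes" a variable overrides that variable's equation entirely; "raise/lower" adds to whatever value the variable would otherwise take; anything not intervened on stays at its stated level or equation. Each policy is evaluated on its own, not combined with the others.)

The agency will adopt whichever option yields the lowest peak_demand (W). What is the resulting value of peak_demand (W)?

Policy A (C := 86, Z := 15):
  Z = 15
  C = 86
  W = 151 − 2·15 − 2·86 = -51
Policy B (C := -16, Z := 73):
  Z = 73
  C = -16
  W = 151 − 2·73 − 2·(-16) = 37
Policy C (Z + 34):
  Z = 45 + 34 = 79
  C = 20
  W = 151 − 2·79 − 2·20 = -47
Comparing — Policy A: W=-51, Policy B: W=37, Policy C: W=-47. Lowest is -51 (Policy A).

-51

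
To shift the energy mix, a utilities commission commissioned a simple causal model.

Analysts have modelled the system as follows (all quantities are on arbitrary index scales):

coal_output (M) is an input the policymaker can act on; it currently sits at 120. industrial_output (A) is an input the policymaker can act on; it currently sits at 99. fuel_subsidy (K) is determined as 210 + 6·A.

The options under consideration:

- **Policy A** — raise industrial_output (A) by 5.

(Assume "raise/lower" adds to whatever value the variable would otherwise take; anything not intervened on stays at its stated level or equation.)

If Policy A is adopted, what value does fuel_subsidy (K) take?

Policy A (A + 5):
  A = 99 + 5 = 104
  K = 210 + 6·104 = 834

834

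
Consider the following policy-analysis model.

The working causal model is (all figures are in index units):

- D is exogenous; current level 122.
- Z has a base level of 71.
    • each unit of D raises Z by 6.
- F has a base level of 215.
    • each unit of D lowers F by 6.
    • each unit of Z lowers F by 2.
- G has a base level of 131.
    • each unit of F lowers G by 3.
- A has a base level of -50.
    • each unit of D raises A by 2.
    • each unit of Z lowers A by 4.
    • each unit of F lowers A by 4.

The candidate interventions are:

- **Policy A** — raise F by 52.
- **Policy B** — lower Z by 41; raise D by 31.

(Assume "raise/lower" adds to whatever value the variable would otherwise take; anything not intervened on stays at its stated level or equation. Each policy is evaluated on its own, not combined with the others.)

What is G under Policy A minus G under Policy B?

Policy A (F + 52):
  D = 122
  Z = 71 + 6·122 = 803
  F = 215 − 6·122 − 2·803 (+52 from intervention) = -2071
  G = 131 − 3·(-2071) = 6344
Policy B (Z − 41, D + 31):
  D = 122 + 31 = 153
  Z = 71 + 6·153 (−41 from intervention) = 948
  F = 215 − 6·153 − 2·948 = -2599
  G = 131 − 3·(-2599) = 7928
G: 6344 − 7928 = -1584

-1584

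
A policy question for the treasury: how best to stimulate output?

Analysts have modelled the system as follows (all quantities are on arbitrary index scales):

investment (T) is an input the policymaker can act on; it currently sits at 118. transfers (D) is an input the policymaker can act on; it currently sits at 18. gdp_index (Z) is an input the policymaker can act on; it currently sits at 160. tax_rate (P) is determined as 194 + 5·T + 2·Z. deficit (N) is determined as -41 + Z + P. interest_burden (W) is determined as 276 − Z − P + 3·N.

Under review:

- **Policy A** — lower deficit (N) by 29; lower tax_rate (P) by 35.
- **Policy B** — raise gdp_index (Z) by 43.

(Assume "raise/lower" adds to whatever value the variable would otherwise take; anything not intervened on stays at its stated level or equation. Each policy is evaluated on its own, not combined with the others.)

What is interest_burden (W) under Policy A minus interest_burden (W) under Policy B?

Policy A (N − 29, P − 35):
  T = 118
  Z = 160
  P = 194 + 5·118 + 2·160 (−35 from intervention) = 1069
  N = -41 + 160 + 1069 (−29 from intervention) = 1159
  W = 276 − 160 − 1069 + 3·1159 = 2524
Policy B (Z + 43):
  T = 118
  Z = 160 + 43 = 203
  P = 194 + 5·118 + 2·203 = 1190
  N = -41 + 203 + 1190 = 1352
  W = 276 − 203 − 1190 + 3·1352 = 2939
W: 2524 − 2939 = -415

-415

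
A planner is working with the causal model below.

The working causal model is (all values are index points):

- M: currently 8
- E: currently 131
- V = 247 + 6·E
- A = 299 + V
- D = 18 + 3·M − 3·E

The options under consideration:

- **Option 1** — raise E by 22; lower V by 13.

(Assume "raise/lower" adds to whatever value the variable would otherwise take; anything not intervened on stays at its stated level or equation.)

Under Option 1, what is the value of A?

Option 1 (E + 22, V − 13):
  E = 131 + 22 = 153
  V = 247 + 6·153 (−13 from intervention) = 1152
  A = 299 + 1152 = 1451

1451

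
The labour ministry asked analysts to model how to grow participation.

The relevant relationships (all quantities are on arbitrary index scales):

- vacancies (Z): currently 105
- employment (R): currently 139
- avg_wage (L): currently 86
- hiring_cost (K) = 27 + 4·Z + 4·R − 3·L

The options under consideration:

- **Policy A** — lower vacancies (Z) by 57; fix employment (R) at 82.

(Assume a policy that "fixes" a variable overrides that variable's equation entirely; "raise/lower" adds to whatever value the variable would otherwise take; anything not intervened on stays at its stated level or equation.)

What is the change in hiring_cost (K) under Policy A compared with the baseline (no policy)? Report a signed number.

-456

Baseline:
  Z = 105
  R = 139
  L = 86
  K = 27 + 4·105 + 4·139 − 3·86 = 745
Policy A (Z − 57, R := 82):
  Z = 105 − 57 = 48
  R = 82
  L = 86
  K = 27 + 4·48 + 4·82 − 3·86 = 289
Change in K: 289 − 745 = -456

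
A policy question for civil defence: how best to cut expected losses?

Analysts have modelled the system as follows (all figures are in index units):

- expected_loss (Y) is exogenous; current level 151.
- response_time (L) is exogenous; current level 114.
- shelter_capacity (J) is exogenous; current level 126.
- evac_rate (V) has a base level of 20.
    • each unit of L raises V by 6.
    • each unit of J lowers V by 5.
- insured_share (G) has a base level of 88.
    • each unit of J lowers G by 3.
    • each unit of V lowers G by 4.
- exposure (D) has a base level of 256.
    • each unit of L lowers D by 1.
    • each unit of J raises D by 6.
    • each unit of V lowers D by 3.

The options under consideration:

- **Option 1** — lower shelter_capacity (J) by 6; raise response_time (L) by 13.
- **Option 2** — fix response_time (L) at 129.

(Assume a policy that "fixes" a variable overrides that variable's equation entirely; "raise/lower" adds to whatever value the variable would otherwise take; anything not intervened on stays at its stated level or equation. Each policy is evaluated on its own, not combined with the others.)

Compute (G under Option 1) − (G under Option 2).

-54

Option 1 (J − 6, L + 13):
  L = 114 + 13 = 127
  J = 126 − 6 = 120
  V = 20 + 6·127 − 5·120 = 182
  G = 88 − 3·120 − 4·182 = -1000
Option 2 (L := 129):
  L = 129
  J = 126
  V = 20 + 6·129 − 5·126 = 164
  G = 88 − 3·126 − 4·164 = -946
G: -1000 − (-946) = -54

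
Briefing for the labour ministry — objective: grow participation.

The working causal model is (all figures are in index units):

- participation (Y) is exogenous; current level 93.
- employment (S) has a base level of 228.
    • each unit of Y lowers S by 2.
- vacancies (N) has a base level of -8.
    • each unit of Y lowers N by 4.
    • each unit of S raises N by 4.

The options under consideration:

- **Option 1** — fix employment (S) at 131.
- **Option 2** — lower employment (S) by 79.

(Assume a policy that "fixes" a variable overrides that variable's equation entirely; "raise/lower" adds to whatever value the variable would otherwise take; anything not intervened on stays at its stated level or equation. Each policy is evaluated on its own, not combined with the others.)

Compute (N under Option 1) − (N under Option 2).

Option 1 (S := 131):
  Y = 93
  S = 131
  N = -8 − 4·93 + 4·131 = 144
Option 2 (S − 79):
  Y = 93
  S = 228 − 2·93 (−79 from intervention) = -37
  N = -8 − 4·93 + 4·(-37) = -528
N: 144 − (-528) = 672

672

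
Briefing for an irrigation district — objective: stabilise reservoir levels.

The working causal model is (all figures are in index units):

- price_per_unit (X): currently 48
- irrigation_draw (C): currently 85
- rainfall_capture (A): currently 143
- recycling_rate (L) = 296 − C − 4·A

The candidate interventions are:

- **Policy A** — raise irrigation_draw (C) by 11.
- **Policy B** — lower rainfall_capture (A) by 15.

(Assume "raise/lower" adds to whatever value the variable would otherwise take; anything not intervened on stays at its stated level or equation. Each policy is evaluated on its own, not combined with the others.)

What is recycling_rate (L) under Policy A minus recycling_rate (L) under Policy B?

-71

Policy A (C + 11):
  C = 85 + 11 = 96
  A = 143
  L = 296 − 96 − 4·143 = -372
Policy B (A − 15):
  C = 85
  A = 143 − 15 = 128
  L = 296 − 85 − 4·128 = -301
L: -372 − (-301) = -71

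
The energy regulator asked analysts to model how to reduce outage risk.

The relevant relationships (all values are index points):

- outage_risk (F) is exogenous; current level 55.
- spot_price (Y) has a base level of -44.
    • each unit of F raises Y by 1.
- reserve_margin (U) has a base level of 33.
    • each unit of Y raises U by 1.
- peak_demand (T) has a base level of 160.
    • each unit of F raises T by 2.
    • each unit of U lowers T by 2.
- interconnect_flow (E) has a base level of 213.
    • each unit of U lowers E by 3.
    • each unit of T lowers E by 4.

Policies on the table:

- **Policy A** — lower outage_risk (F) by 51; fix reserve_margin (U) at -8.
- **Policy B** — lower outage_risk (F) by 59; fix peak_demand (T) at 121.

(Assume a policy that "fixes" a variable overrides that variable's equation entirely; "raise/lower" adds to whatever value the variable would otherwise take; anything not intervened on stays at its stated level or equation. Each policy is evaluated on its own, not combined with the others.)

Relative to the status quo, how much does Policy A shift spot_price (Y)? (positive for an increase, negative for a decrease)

Baseline:
  F = 55
  Y = -44 + 55 = 11
Policy A (F − 51, U := -8):
  F = 55 − 51 = 4
  Y = -44 + 4 = -40
Change in Y: -40 − 11 = -51

-51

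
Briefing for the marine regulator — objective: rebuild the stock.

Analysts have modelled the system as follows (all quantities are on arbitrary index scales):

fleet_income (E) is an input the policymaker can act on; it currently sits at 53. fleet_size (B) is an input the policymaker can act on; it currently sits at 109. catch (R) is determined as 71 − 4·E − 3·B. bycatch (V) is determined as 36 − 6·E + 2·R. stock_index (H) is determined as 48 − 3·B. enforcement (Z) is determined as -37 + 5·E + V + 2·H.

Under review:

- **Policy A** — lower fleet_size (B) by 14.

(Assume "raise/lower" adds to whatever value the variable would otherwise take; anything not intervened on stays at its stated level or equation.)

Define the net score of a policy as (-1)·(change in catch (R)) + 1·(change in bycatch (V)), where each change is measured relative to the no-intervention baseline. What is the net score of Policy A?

42

Baseline:
  E = 53
  B = 109
  R = 71 − 4·53 − 3·109 = -468
  V = 36 − 6·53 + 2·(-468) = -1218
Policy A (B − 14):
  E = 53
  B = 109 − 14 = 95
  R = 71 − 4·53 − 3·95 = -426
  V = 36 − 6·53 + 2·(-426) = -1134
ΔR = -426 − (-468) = 42; ΔV = -1134 − (-1218) = 84
Score = (-1)·42 + 1·84 = 42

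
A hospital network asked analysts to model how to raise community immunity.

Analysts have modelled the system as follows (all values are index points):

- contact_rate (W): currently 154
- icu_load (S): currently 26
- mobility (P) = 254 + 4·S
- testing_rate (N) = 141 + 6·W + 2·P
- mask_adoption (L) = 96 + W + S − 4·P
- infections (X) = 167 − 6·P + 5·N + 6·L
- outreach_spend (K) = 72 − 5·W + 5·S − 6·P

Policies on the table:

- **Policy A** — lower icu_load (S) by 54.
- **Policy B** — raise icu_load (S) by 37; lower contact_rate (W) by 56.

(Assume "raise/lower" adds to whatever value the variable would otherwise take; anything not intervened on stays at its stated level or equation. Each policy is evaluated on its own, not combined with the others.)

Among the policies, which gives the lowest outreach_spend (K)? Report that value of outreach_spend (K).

Policy A (S − 54):
  W = 154
  S = 26 − 54 = -28
  P = 254 + 4·(-28) = 142
  K = 72 − 5·154 + 5·(-28) − 6·142 = -1690
Policy B (S + 37, W − 56):
  W = 154 − 56 = 98
  S = 26 + 37 = 63
  P = 254 + 4·63 = 506
  K = 72 − 5·98 + 5·63 − 6·506 = -3139
Comparing — Policy A: K=-1690, Policy B: K=-3139. Lowest is -3139 (Policy B).

-3139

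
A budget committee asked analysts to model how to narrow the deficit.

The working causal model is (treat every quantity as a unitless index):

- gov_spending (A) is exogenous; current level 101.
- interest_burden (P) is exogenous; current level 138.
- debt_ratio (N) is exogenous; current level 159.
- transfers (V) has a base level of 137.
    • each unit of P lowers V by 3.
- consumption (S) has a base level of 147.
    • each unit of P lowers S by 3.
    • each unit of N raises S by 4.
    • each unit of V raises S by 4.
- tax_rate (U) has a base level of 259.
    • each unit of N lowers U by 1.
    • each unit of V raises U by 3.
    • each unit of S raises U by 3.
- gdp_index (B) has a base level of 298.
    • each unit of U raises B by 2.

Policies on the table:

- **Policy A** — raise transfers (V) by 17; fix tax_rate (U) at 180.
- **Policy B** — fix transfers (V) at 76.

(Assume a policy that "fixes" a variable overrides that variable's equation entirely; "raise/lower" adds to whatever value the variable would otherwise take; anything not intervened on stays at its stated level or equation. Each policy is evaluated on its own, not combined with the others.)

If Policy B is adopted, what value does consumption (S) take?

673

Policy B (V := 76):
  P = 138
  N = 159
  V = 76
  S = 147 − 3·138 + 4·159 + 4·76 = 673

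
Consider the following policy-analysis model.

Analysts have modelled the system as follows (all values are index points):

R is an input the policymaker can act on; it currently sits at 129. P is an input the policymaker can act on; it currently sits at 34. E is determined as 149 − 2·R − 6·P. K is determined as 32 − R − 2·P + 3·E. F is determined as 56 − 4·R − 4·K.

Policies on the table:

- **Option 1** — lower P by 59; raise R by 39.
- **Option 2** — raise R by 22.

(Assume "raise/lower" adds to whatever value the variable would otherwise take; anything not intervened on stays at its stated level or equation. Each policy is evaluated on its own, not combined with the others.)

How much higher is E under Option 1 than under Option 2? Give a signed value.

Option 1 (P − 59, R + 39):
  R = 129 + 39 = 168
  P = 34 − 59 = -25
  E = 149 − 2·168 − 6·(-25) = -37
Option 2 (R + 22):
  R = 129 + 22 = 151
  P = 34
  E = 149 − 2·151 − 6·34 = -357
E: -37 − (-357) = 320

320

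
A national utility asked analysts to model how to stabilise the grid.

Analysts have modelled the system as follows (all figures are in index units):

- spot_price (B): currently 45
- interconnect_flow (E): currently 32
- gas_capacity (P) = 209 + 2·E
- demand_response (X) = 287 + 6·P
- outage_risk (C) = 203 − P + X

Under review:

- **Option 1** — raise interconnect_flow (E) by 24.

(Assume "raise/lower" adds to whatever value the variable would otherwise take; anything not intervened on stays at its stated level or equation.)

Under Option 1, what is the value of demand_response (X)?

Option 1 (E + 24):
  E = 32 + 24 = 56
  P = 209 + 2·56 = 321
  X = 287 + 6·321 = 2213

2213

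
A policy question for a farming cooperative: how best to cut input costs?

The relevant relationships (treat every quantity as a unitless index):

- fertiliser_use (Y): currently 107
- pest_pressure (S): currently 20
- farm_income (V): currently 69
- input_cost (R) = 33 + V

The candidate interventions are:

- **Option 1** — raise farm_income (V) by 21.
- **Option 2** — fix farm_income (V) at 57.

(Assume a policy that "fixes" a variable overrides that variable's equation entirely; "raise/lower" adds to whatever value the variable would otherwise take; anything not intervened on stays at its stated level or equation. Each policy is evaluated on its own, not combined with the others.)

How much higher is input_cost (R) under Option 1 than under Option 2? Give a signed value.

Option 1 (V + 21):
  V = 69 + 21 = 90
  R = 33 + 90 = 123
Option 2 (V := 57):
  V = 57
  R = 33 + 57 = 90
R: 123 − 90 = 33

33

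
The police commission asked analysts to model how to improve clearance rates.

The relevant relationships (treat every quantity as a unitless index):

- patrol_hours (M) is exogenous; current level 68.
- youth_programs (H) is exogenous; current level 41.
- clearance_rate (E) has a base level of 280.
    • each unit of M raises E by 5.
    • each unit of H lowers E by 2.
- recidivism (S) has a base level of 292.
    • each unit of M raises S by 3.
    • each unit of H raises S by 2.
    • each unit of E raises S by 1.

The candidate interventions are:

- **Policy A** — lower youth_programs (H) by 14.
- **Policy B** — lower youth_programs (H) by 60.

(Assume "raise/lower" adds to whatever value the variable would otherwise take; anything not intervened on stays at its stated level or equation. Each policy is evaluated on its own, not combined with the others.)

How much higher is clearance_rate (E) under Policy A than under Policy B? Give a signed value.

-92

Policy A (H − 14):
  M = 68
  H = 41 − 14 = 27
  E = 280 + 5·68 − 2·27 = 566
Policy B (H − 60):
  M = 68
  H = 41 − 60 = -19
  E = 280 + 5·68 − 2·(-19) = 658
E: 566 − 658 = -92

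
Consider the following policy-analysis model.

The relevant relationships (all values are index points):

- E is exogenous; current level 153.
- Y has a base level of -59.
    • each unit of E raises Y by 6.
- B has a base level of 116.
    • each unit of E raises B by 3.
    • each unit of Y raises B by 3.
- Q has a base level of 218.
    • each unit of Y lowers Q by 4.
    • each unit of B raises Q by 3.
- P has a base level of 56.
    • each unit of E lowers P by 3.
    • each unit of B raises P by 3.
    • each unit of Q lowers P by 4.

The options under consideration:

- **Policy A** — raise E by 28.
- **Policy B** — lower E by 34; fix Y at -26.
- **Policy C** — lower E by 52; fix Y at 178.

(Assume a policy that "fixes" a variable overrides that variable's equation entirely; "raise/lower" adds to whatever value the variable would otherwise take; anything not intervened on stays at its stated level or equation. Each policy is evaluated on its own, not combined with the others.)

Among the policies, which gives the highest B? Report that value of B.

Policy A (E + 28):
  E = 153 + 28 = 181
  Y = -59 + 6·181 = 1027
  B = 116 + 3·181 + 3·1027 = 3740
Policy B (E − 34, Y := -26):
  E = 153 − 34 = 119
  Y = -26
  B = 116 + 3·119 + 3·(-26) = 395
Policy C (E − 52, Y := 178):
  E = 153 − 52 = 101
  Y = 178
  B = 116 + 3·101 + 3·178 = 953
Comparing — Policy A: B=3740, Policy B: B=395, Policy C: B=953. Highest is 3740 (Policy A).

3740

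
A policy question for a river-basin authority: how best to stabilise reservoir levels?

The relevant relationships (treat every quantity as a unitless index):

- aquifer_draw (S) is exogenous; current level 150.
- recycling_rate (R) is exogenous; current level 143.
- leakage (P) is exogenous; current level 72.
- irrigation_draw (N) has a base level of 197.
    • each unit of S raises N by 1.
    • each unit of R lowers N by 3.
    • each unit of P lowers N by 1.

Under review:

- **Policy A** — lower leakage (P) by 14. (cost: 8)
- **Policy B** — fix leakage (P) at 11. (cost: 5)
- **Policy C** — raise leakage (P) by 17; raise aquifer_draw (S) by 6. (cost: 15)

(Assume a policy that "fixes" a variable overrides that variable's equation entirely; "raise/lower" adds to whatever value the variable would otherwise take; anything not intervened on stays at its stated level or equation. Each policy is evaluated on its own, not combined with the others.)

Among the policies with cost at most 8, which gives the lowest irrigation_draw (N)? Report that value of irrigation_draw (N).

-140

Policy A (P − 14):
  S = 150
  R = 143
  P = 72 − 14 = 58
  N = 197 + 150 − 3·143 − 58 = -140
Policy B (P := 11):
  S = 150
  R = 143
  P = 11
  N = 197 + 150 − 3·143 − 11 = -93
Comparing — Policy A: N=-140, Policy B: N=-93. Lowest is -140 (Policy A).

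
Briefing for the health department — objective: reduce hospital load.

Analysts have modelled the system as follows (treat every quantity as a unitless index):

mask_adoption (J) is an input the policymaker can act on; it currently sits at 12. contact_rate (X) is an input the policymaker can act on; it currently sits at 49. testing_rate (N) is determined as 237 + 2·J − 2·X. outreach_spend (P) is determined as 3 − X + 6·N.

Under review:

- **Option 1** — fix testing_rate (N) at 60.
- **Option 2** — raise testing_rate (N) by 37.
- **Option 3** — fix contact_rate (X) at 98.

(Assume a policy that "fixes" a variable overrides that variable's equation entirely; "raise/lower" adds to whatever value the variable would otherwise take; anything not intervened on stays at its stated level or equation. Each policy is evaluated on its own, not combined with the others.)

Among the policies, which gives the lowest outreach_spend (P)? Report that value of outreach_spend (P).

295

Option 1 (N := 60):
  J = 12
  X = 49
  N = 60
  P = 3 − 49 + 6·60 = 314
Option 2 (N + 37):
  J = 12
  X = 49
  N = 237 + 2·12 − 2·49 (+37 from intervention) = 200
  P = 3 − 49 + 6·200 = 1154
Option 3 (X := 98):
  J = 12
  X = 98
  N = 237 + 2·12 − 2·98 = 65
  P = 3 − 98 + 6·65 = 295
Comparing — Option 1: P=314, Option 2: P=1154, Option 3: P=295. Lowest is 295 (Option 3).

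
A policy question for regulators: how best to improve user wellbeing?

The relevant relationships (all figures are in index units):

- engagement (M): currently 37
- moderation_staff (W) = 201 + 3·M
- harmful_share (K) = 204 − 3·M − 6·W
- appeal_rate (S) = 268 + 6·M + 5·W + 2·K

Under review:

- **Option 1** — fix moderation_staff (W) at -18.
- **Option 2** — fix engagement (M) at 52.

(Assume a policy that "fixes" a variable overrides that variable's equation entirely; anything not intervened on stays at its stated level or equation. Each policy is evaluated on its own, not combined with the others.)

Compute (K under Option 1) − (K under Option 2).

Option 1 (W := -18):
  M = 37
  W = -18
  K = 204 − 3·37 − 6·(-18) = 201
Option 2 (M := 52):
  M = 52
  W = 201 + 3·52 = 357
  K = 204 − 3·52 − 6·357 = -2094
K: 201 − (-2094) = 2295

2295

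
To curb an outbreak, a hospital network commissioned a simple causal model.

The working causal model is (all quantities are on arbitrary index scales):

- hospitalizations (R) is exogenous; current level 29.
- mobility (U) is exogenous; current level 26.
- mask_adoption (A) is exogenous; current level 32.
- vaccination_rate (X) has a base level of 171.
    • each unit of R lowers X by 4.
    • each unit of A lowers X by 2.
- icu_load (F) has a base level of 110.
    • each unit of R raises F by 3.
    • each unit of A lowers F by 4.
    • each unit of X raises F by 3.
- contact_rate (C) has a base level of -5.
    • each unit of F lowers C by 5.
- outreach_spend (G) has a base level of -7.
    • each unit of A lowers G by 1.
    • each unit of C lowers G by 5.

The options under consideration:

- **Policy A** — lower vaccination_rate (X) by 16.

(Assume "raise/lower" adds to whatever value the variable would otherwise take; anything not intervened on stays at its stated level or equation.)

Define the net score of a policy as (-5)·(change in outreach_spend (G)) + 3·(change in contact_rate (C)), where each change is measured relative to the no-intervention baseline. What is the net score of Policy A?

Baseline:
  R = 29
  A = 32
  X = 171 − 4·29 − 2·32 = -9
  F = 110 + 3·29 − 4·32 + 3·(-9) = 42
  C = -5 − 5·42 = -215
  G = -7 − 32 − 5·(-215) = 1036
Policy A (X − 16):
  R = 29
  A = 32
  X = 171 − 4·29 − 2·32 (−16 from intervention) = -25
  F = 110 + 3·29 − 4·32 + 3·(-25) = -6
  C = -5 − 5·(-6) = 25
  G = -7 − 32 − 5·25 = -164
ΔG = -164 − 1036 = -1200; ΔC = 25 − (-215) = 240
Score = (-5)·(-1200) + 3·240 = 6720

6720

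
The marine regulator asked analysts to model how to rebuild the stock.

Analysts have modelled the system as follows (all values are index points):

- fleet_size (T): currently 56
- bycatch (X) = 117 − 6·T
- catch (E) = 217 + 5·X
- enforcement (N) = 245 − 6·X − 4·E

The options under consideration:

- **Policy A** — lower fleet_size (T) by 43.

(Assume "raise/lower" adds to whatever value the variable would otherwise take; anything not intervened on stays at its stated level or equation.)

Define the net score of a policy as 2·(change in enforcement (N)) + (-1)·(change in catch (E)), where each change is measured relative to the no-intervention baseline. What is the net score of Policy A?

Baseline:
  T = 56
  X = 117 − 6·56 = -219
  E = 217 + 5·(-219) = -878
  N = 245 − 6·(-219) − 4·(-878) = 5071
Policy A (T − 43):
  T = 56 − 43 = 13
  X = 117 − 6·13 = 39
  E = 217 + 5·39 = 412
  N = 245 − 6·39 − 4·412 = -1637
ΔN = -1637 − 5071 = -6708; ΔE = 412 − (-878) = 1290
Score = 2·(-6708) + (-1)·1290 = -14706

-14706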